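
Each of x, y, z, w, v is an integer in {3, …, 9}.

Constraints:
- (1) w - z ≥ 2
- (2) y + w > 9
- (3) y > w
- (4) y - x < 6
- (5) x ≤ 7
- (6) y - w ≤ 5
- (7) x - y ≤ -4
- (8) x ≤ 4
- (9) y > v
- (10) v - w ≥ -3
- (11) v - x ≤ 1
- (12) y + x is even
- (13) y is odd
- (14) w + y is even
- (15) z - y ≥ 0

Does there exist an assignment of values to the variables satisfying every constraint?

Constraints 1, 7, 10, 11, and 15 give y − x ≥ 4, x − v ≥ -1, v − w ≥ -3, w − z ≥ 2, z − y ≥ 0.
Adding all 5 inequalities: the left sides telescope to 0, and the right sides sum to 4 + (-1) + (-3) + 2 + 0 = 2. So 0 ≥ 2, which is false.

Unsatisfiable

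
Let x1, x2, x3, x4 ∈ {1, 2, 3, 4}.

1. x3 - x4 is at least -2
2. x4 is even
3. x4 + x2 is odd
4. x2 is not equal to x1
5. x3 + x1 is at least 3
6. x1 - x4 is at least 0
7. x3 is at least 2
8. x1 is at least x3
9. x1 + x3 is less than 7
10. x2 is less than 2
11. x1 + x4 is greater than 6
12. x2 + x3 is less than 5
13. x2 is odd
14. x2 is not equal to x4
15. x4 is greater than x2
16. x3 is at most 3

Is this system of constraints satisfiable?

Satisfiable

Try x1 = 4, x2 = 1, x3 = 2, x4 = 4.
Check constraint 1: x3 - x4 = -2; constraint 5: x3 + x1 = 6; constraint 6: x1 - x4 = 0. The remaining constraints are straightforward to verify.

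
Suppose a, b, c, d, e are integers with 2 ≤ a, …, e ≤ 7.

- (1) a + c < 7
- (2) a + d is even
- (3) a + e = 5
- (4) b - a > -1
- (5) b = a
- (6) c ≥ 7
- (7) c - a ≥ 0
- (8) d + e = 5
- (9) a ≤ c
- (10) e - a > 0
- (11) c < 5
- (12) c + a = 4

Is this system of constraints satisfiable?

From constraint 6: c ≥ 7. From constraint 11: c ≤ 4. But 4 < 7, so no value of c works.

Unsatisfiable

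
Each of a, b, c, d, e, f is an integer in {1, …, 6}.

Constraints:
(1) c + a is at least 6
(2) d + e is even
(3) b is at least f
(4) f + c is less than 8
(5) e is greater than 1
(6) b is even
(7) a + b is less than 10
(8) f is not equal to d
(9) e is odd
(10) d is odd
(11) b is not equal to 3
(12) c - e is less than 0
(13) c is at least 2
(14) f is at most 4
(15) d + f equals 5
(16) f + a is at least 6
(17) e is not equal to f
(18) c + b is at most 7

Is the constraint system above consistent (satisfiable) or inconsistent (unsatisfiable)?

One satisfying assignment is a = 5, b = 4, c = 3, d = 3, e = 5, f = 2.
For the less obvious constraints — constraint 1: c + a = 8; constraint 4: f + c = 5 — and the others hold by inspection.

Satisfiable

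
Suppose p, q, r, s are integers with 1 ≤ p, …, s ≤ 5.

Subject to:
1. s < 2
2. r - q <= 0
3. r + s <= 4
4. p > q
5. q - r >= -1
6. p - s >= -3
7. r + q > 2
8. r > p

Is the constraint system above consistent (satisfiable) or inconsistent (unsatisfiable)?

Unsatisfiable

Constraints 2, 4, and 8 give r ≤ q, q < p, p < r. Chaining: r ≤ q < p < r, which forces r < r — impossible.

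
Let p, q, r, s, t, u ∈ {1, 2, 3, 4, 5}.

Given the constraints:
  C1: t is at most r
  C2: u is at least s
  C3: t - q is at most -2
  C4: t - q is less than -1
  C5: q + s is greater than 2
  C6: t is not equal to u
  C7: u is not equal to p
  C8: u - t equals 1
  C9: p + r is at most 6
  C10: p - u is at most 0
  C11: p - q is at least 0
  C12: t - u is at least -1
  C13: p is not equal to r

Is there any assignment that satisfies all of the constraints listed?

Constraints 3, 10, 11, and 12 give p − q ≥ 0, q − t ≥ 2, t − u ≥ -1, u − p ≥ 0.
Adding all 4 inequalities: the left sides telescope to 0, and the right sides sum to 0 + 2 + (-1) + 0 = 1. So 0 ≥ 1, which is false.

Unsatisfiable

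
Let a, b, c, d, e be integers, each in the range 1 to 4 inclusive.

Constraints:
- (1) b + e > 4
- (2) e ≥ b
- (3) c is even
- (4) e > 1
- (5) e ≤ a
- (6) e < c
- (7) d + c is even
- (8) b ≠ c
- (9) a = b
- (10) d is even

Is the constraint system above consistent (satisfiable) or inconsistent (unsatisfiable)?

One satisfying assignment is a = 3, b = 3, c = 4, d = 2, e = 3.
For the less obvious constraints — constraint 1: b + e = 6; constraint 3: c = 4 is even — and the others hold by inspection.

Satisfiable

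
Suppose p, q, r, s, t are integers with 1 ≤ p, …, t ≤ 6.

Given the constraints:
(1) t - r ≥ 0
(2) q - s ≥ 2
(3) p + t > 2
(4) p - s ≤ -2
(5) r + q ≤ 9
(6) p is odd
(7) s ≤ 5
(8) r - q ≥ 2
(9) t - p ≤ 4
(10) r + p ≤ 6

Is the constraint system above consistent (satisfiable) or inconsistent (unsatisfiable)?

Constraints 1, 2, 4, 8, and 9 give q − s ≥ 2, s − p ≥ 2, p − t ≥ -4, t − r ≥ 0, r − q ≥ 2.
Adding all 5 inequalities: the left sides telescope to 0, and the right sides sum to 2 + 2 + (-4) + 0 + 2 = 2. So 0 ≥ 2, which is false.

Unsatisfiable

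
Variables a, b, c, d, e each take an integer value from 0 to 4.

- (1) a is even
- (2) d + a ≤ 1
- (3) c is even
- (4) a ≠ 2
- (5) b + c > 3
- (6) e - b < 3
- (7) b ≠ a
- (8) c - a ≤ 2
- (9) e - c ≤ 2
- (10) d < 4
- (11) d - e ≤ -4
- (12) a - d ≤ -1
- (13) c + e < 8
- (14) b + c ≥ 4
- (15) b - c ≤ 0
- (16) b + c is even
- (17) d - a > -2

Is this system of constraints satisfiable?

Unsatisfiable

Constraints 8, 9, 11, and 12 give d − a ≥ 1, a − c ≥ -2, c − e ≥ -2, e − d ≥ 4.
Adding all 4 inequalities: the left sides telescope to 0, and the right sides sum to 1 + (-2) + (-2) + 4 = 1. So 0 ≥ 1, which is false.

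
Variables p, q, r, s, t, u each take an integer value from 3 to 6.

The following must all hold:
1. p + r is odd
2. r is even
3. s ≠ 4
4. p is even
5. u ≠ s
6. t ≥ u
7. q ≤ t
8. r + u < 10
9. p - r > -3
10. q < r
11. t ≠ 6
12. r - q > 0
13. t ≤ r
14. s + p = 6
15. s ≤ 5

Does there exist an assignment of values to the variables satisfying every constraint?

Unsatisfiable

Constraint 4 makes p even and constraint 2 makes r even, so p + r must be even. Constraint 1 says p + r is odd — contradiction.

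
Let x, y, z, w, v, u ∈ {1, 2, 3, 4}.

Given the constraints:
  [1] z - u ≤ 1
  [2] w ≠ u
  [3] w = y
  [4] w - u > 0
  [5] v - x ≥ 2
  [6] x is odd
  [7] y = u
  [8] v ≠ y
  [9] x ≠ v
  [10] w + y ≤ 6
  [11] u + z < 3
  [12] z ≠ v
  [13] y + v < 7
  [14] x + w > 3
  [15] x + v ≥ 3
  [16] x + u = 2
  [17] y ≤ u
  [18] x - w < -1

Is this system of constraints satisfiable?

From constraints 3 and 7, w = y = u, so w = u. But constraint 2 says w ≠ u. Contradiction.

Unsatisfiable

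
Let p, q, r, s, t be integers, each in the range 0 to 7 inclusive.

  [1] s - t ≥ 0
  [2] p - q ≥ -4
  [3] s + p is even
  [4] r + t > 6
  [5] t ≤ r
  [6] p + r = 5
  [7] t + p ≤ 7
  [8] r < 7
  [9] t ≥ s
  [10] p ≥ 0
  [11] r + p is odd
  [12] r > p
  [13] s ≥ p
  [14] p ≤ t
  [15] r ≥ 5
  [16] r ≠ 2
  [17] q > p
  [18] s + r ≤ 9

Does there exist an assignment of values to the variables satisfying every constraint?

One satisfying assignment is p = 0, q = 4, r = 5, s = 4, t = 4.
For the less obvious constraints — constraint 1: s - t = 0; constraint 2: p - q = -4; constraint 4: r + t = 9 — and the others hold by inspection.

Satisfiable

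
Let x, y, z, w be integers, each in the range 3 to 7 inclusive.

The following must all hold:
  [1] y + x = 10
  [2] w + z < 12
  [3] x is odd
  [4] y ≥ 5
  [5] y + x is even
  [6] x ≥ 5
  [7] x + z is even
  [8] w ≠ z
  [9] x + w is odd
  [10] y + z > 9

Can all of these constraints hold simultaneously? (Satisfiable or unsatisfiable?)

Satisfiable

Setting (x, y, z, w) = (5, 5, 7, 4) satisfies everything: constraint 1: y + x = 10; constraint 2: w + z = 11, and the others follow.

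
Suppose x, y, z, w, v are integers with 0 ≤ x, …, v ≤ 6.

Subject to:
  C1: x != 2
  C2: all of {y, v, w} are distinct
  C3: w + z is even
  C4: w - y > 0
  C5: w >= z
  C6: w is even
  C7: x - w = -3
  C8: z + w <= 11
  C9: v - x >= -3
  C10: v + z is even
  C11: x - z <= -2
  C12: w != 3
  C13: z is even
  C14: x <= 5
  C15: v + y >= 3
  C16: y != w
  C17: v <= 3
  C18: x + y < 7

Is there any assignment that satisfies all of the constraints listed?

Satisfiable

One satisfying assignment is x = 1, y = 3, z = 4, w = 4, v = 0.
For the less obvious constraints — constraint 4: w - y = 1; constraint 7: x - w = -3; constraint 8: z + w = 8 — and the others hold by inspection.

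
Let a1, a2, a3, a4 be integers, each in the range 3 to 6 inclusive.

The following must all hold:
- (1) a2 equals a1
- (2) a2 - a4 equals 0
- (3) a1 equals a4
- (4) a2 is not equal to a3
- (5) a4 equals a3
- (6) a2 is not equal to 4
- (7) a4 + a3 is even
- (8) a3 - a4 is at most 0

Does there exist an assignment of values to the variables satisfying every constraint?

Unsatisfiable

From constraints 1, 3, and 5, a2 = a1 = a4 = a3, so a2 = a3. But constraint 4 says a2 ≠ a3. Contradiction.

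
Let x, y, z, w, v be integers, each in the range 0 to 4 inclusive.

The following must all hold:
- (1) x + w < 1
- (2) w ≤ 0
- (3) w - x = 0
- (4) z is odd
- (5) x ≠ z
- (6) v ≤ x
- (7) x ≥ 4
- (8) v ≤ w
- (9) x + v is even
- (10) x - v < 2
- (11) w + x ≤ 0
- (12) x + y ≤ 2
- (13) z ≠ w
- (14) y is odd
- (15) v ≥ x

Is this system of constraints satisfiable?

From constraints 7 and 15: v ≥ x and x ≥ 4, so v ≥ 4. From constraints 2 and 8: v ≤ w and w ≤ 0, so v ≤ 0. But 0 < 4, so no value of v works.

Unsatisfiable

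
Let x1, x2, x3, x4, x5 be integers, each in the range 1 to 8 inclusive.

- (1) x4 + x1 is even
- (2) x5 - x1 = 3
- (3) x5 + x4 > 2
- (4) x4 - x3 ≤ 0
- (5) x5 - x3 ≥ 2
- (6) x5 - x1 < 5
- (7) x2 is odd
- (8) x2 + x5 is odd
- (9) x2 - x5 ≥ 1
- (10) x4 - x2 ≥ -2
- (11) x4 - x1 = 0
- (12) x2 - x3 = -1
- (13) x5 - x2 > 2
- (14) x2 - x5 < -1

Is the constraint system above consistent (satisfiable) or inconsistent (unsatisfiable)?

Unsatisfiable

Constraints 4, 5, 9, and 10 give x2 − x5 ≥ 1, x5 − x3 ≥ 2, x3 − x4 ≥ 0, x4 − x2 ≥ -2.
Adding all 4 inequalities: the left sides telescope to 0, and the right sides sum to 1 + 2 + 0 + (-2) = 1. So 0 ≥ 1, which is false.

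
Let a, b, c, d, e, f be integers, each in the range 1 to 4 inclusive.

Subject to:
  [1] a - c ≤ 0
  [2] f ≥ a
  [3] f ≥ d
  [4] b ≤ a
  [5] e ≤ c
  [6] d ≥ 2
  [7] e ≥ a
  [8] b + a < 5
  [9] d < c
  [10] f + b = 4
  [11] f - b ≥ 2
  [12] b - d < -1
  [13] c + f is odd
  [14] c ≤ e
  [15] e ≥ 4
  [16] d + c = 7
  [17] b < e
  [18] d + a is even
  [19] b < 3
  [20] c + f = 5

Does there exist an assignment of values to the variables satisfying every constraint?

Unsatisfiable

From constraints 5 and 15: c ≥ e ≥ 4. From constraints 3 and 6: f ≥ d ≥ 2. Hence c + f ≥ 6. But constraint 20 requires c + f = 5, and 5 < 6. Contradiction.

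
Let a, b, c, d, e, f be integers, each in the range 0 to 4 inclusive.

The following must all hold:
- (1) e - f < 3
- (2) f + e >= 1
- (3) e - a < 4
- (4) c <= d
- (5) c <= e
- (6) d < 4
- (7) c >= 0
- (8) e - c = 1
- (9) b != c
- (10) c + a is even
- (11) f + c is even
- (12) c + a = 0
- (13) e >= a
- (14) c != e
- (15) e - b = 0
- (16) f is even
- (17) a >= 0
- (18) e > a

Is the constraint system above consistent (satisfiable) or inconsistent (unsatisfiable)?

Satisfiable

Try a = 0, b = 1, c = 0, d = 0, e = 1, f = 0.
Check constraint 1: e - f = 1; constraint 2: f + e = 1; constraint 3: e - a = 1. The remaining constraints are straightforward to verify.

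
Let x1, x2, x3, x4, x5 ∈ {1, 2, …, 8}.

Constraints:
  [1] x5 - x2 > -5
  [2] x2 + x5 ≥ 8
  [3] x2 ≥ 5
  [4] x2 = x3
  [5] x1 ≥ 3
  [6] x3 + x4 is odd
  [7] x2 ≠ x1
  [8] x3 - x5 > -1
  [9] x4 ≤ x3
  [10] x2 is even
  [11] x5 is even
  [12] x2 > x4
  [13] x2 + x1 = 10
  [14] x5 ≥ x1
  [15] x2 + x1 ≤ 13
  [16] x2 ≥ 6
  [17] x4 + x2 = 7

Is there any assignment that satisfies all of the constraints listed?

Setting (x1, x2, x3, x4, x5) = (4, 6, 6, 1, 4) satisfies everything: constraint 1: x5 - x2 = -2; constraint 2: x2 + x5 = 10; constraint 8: x3 - x5 = 2, and the others follow.

Satisfiable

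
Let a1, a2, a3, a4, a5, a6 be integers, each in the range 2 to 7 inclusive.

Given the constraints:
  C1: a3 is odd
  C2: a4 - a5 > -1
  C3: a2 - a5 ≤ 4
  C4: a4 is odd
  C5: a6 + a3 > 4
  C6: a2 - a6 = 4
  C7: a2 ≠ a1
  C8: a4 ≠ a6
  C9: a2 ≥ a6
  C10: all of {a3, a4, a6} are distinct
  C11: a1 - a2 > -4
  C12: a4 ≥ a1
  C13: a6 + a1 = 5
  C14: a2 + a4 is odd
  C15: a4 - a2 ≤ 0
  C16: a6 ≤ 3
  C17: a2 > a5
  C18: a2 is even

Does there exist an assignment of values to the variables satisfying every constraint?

One satisfying assignment is a1 = 3, a2 = 6, a3 = 3, a4 = 5, a5 = 3, a6 = 2.
For the less obvious constraints — constraint 2: a4 - a5 = 2; constraint 3: a2 - a5 = 3; constraint 5: a6 + a3 = 5 — and the others hold by inspection.

Satisfiable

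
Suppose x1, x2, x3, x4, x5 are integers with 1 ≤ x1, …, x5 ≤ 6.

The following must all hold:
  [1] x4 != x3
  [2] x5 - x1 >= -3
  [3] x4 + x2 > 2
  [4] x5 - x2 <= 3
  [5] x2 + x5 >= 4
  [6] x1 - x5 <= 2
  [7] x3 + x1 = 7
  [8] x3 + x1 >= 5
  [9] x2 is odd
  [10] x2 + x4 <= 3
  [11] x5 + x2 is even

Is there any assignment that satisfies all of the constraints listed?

Satisfiable

One satisfying assignment is x1 = 4, x2 = 1, x3 = 3, x4 = 2, x5 = 3.
For the less obvious constraints — constraint 2: x5 - x1 = -1; constraint 3: x4 + x2 = 3; constraint 4: x5 - x2 = 2 — and the others hold by inspection.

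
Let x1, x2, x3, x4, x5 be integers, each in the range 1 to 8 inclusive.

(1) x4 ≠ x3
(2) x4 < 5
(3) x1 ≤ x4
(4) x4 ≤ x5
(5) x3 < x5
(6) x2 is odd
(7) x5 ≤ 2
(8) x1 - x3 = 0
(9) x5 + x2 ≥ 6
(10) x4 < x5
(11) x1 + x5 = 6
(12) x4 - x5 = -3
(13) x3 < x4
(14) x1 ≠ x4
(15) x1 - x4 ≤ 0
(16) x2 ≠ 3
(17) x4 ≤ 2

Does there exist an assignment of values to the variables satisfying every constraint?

From constraints 3 and 17: x1 ≤ x4 ≤ 2. From constraint 7: x5 ≤ 2. Hence x1 + x5 ≤ 4. But constraint 11 requires x1 + x5 = 6, and 6 > 4. Contradiction.

Unsatisfiable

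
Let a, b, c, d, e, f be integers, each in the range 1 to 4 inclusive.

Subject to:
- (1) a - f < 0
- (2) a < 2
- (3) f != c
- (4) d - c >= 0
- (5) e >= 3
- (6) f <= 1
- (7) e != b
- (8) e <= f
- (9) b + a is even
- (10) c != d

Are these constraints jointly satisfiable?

From constraints 5 and 8: f ≥ e and e ≥ 3, so f ≥ 3. From constraint 6: f ≤ 1. But 1 < 3, so no value of f works.

Unsatisfiable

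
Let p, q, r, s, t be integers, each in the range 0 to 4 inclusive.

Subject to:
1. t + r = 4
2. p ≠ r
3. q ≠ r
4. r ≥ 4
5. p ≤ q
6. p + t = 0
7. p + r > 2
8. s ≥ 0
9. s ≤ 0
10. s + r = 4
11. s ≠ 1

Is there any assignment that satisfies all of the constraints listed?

Try p = 0, q = 1, r = 4, s = 0, t = 0.
Check constraint 1: t + r = 4; constraint 6: p + t = 0. The remaining constraints are straightforward to verify.

Satisfiable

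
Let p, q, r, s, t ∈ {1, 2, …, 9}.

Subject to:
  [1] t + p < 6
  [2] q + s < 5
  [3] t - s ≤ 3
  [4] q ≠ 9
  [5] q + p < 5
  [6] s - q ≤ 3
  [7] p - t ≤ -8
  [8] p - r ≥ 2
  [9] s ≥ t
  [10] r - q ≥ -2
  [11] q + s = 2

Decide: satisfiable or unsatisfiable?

Constraints 3, 6, 7, 8, and 10 give p − r ≥ 2, r − q ≥ -2, q − s ≥ -3, s − t ≥ -3, t − p ≥ 8.
Adding all 5 inequalities: the left sides telescope to 0, and the right sides sum to 2 + (-2) + (-3) + (-3) + 8 = 2. So 0 ≥ 2, which is false.

Unsatisfiable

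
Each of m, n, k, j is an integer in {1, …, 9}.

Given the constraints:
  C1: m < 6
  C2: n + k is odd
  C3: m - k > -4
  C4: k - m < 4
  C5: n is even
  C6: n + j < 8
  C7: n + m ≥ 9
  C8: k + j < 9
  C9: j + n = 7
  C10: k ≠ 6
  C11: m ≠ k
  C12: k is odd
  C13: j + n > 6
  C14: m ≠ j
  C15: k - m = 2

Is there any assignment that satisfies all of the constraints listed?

One satisfying assignment is m = 5, n = 6, k = 7, j = 1.
For the less obvious constraints — constraint 3: m - k = -2; constraint 4: k - m = 2 — and the others hold by inspection.

Satisfiable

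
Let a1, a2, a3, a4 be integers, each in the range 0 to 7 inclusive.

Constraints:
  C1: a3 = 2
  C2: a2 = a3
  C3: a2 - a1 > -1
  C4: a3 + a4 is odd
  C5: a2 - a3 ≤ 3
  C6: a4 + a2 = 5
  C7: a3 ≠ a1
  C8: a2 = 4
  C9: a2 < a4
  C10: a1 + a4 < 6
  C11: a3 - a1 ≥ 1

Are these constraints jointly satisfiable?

Unsatisfiable

Constraint 8 fixes a2 = 4 and constraint 1 fixes a3 = 2, but constraint 2 requires a2 = a3. Since 4 ≠ 2, contradiction.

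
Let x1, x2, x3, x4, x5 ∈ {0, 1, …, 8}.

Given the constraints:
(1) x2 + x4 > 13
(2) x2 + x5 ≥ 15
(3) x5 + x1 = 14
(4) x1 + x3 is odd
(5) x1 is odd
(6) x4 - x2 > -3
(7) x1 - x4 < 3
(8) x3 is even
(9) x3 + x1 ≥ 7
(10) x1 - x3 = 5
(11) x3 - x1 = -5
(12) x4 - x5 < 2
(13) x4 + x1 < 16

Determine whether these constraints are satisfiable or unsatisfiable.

Satisfiable

Try x1 = 7, x2 = 8, x3 = 2, x4 = 7, x5 = 7.
Check constraint 1: x2 + x4 = 15; constraint 2: x2 + x5 = 15. The remaining constraints are straightforward to verify.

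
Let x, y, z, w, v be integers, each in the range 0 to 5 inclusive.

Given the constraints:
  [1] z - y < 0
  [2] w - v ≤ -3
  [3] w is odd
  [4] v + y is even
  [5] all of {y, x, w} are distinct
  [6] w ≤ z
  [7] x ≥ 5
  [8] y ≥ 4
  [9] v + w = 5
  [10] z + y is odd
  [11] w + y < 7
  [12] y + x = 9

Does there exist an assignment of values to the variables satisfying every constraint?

Take x = 5, y = 4, z = 1, w = 1, v = 4. Then constraint 1: z - y = -3; constraint 2: w - v = -3; constraint 9: v + w = 5, and every other listed constraint is also met.

Satisfiable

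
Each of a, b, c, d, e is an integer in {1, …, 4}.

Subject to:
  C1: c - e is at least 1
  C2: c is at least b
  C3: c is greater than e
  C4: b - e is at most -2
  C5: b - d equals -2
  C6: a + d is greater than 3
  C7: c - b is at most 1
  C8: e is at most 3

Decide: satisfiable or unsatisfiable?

Unsatisfiable

Constraints 1, 4, and 7 give e − b ≥ 2, b − c ≥ -1, c − e ≥ 1.
Adding all 3 inequalities: the left sides telescope to 0, and the right sides sum to 2 + (-1) + 1 = 2. So 0 ≥ 2, which is false.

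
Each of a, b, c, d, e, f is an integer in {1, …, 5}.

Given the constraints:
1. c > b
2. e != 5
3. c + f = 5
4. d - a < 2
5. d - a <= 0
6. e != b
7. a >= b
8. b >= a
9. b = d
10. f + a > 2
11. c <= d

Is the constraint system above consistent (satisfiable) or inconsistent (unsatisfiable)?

Unsatisfiable

Constraints 1, 5, 8, and 11 give c ≤ d, d ≤ a, a ≤ b, b < c. Chaining: c ≤ d ≤ a ≤ b < c, which forces c < c — impossible.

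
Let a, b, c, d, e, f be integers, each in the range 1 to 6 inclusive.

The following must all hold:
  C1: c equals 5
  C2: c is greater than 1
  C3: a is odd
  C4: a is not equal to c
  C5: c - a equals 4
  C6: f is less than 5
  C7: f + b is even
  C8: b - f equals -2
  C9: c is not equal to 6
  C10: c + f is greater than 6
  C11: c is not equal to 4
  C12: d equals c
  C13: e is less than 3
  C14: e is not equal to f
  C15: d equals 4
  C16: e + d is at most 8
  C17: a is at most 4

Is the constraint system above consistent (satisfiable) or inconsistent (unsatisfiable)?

Unsatisfiable

Constraint 15 fixes d = 4 and constraint 1 fixes c = 5, but constraint 12 requires d = c. Since 4 ≠ 5, contradiction.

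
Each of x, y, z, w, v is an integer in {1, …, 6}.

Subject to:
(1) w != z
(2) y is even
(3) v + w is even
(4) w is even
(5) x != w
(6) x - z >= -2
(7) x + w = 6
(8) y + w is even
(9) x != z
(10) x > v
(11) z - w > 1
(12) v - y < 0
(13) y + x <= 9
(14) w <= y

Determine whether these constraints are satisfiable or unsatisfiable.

Setting (x, y, z, w, v) = (4, 4, 5, 2, 2) satisfies everything: constraint 6: x - z = -1; constraint 7: x + w = 6, and the others follow.

Satisfiable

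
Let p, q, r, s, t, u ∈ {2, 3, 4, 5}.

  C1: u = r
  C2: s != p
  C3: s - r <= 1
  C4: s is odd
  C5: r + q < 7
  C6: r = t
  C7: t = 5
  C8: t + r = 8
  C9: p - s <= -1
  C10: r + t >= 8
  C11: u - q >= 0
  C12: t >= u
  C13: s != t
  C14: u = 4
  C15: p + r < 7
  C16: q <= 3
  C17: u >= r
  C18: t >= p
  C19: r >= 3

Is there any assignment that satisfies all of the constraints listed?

Unsatisfiable

Constraint 14 fixes u = 4 and constraint 7 fixes t = 5. Constraints 1 and 6 give u = r = t, so u = t. But 4 ≠ 5 — contradiction.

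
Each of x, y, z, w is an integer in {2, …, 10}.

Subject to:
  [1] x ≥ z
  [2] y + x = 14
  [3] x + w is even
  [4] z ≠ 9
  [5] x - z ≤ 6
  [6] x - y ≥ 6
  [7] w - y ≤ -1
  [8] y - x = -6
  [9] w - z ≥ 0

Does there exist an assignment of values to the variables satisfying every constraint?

Unsatisfiable

Constraints 5, 6, 7, and 9 give z − x ≥ -6, x − y ≥ 6, y − w ≥ 1, w − z ≥ 0.
Adding all 4 inequalities: the left sides telescope to 0, and the right sides sum to (-6) + 6 + 1 + 0 = 1. So 0 ≥ 1, which is false.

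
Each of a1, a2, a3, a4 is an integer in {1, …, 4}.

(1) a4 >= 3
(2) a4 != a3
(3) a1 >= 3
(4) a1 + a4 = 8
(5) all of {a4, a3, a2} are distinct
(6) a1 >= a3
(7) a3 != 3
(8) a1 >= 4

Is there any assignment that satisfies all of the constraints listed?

Satisfiable

Take a1 = 4, a2 = 2, a3 = 1, a4 = 4. Then constraint 4: a1 + a4 = 8; constraint 5: values 4, 1, 2 are distinct; constraint 6: a1 = 4, a3 = 1, and every other listed constraint is also met.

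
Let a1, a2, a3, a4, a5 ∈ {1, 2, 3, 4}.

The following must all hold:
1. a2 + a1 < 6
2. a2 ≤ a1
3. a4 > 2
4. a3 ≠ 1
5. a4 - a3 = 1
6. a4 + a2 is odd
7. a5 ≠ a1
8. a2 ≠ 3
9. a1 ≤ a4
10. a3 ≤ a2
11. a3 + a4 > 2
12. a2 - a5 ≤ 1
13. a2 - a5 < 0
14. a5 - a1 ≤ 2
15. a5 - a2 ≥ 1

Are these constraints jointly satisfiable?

Satisfiable

One satisfying assignment is a1 = 2, a2 = 2, a3 = 2, a4 = 3, a5 = 3.
For the less obvious constraints — constraint 1: a2 + a1 = 4; constraint 5: a4 - a3 = 1; constraint 11: a3 + a4 = 5 — and the others hold by inspection.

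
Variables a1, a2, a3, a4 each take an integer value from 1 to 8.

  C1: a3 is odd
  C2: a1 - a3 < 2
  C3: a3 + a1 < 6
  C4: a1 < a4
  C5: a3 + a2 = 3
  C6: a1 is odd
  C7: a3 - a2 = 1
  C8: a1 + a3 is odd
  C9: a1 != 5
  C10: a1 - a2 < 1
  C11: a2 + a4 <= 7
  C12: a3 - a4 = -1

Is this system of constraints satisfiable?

Unsatisfiable

Constraint 6 makes a1 odd and constraint 1 makes a3 odd, so a1 + a3 must be even. Constraint 8 says a1 + a3 is odd — contradiction.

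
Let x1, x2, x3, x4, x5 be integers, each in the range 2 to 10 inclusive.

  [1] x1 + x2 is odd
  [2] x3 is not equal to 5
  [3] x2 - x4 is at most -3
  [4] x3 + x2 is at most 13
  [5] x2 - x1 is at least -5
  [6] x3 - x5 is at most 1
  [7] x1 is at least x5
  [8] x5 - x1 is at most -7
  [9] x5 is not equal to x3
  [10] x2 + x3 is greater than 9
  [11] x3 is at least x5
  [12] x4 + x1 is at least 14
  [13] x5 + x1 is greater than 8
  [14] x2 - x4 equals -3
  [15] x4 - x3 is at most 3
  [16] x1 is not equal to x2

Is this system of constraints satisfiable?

Constraints 3, 5, 6, 8, and 15 give x1 − x5 ≥ 7, x5 − x3 ≥ -1, x3 − x4 ≥ -3, x4 − x2 ≥ 3, x2 − x1 ≥ -5.
Adding all 5 inequalities: the left sides telescope to 0, and the right sides sum to 7 + (-1) + (-3) + 3 + (-5) = 1. So 0 ≥ 1, which is false.

Unsatisfiable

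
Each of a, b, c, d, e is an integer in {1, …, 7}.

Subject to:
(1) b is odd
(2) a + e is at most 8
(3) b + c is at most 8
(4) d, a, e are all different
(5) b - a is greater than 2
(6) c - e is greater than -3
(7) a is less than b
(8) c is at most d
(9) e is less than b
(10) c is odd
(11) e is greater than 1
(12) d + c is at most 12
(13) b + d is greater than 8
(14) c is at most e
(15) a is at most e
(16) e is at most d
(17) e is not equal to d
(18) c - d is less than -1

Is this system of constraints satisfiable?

Satisfiable

Take a = 2, b = 5, c = 3, d = 6, e = 4. Then constraint 2: a + e = 6; constraint 3: b + c = 8; constraint 5: b - a = 3, and every other listed constraint is also met.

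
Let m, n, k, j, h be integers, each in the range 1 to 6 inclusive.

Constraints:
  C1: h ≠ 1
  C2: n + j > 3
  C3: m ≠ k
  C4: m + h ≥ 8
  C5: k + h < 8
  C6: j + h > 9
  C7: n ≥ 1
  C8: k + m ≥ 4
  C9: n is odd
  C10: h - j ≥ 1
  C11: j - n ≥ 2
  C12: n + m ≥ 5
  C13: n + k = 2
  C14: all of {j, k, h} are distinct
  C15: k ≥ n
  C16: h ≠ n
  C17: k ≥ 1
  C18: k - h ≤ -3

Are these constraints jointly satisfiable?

The assignment m = 5, n = 1, k = 1, j = 4, h = 6 works:
  constraint 2 holds since n + j = 5.
  constraint 4 holds since m + h = 11.
The rest check out directly.

Satisfiable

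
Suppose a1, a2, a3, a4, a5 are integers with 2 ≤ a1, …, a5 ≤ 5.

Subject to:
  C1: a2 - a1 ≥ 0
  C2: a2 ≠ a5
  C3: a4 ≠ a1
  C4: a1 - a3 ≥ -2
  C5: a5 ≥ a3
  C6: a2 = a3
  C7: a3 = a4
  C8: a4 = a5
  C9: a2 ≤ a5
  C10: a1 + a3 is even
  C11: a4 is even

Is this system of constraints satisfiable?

Unsatisfiable

From constraints 6, 7, and 8, a2 = a3 = a4 = a5, so a2 = a5. But constraint 2 says a2 ≠ a5. Contradiction.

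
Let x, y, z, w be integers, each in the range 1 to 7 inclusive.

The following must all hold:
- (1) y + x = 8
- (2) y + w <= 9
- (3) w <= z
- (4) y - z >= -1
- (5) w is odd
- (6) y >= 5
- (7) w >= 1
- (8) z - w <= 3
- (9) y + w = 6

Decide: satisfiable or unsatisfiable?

One satisfying assignment is x = 3, y = 5, z = 3, w = 1.
For the less obvious constraints — constraint 1: y + x = 8; constraint 2: y + w = 6 — and the others hold by inspection.

Satisfiable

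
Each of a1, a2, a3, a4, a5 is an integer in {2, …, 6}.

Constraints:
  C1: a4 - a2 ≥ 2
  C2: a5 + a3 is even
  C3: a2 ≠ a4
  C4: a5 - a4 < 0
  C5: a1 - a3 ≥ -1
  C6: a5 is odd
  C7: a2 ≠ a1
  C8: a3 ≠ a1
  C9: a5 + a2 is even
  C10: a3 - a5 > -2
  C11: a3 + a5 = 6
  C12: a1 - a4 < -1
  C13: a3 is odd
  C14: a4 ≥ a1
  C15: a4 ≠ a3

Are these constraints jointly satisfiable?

The assignment a1 = 2, a2 = 3, a3 = 3, a4 = 5, a5 = 3 works:
  constraint 1 holds since a4 - a2 = 2.
  constraint 4 holds since a5 - a4 = -2.
The rest check out directly.

Satisfiable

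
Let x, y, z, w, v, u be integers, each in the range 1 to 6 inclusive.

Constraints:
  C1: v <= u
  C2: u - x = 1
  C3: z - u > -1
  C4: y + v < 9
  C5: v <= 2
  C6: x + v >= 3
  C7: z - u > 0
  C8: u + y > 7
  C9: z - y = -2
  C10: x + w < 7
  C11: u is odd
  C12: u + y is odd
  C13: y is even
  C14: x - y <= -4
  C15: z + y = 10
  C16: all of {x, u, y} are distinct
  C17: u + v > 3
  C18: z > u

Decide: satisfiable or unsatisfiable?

Try x = 2, y = 6, z = 4, w = 2, v = 1, u = 3.
Check constraint 2: u - x = 1; constraint 3: z - u = 1; constraint 4: y + v = 7. The remaining constraints are straightforward to verify.

Satisfiable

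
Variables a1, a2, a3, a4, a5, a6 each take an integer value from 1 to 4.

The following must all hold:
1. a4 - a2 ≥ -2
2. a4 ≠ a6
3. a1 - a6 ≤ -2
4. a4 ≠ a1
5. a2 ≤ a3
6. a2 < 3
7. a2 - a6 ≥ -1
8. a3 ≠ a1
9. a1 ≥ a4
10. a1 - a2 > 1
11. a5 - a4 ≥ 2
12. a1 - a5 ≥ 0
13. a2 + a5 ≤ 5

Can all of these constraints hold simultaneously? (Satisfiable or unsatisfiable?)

Unsatisfiable

Constraints 1, 3, 7, 11, and 12 give a5 − a4 ≥ 2, a4 − a2 ≥ -2, a2 − a6 ≥ -1, a6 − a1 ≥ 2, a1 − a5 ≥ 0.
Adding all 5 inequalities: the left sides telescope to 0, and the right sides sum to 2 + (-2) + (-1) + 2 + 0 = 1. So 0 ≥ 1, which is false.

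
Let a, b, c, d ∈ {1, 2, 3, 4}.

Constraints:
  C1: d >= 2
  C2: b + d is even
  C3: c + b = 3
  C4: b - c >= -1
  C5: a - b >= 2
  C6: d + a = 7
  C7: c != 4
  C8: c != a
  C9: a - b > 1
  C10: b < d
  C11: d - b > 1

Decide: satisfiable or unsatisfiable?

Setting (a, b, c, d) = (4, 1, 2, 3) satisfies everything: constraint 3: c + b = 3; constraint 4: b - c = -1, and the others follow.

Satisfiable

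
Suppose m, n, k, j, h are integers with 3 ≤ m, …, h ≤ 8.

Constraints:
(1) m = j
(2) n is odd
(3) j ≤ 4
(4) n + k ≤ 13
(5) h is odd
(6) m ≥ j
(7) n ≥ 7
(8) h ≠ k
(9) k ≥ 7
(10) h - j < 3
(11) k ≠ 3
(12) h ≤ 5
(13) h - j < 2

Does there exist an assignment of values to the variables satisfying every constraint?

Unsatisfiable

From constraint 7: n ≥ 7. From constraint 9: k ≥ 7. Hence n + k ≥ 14. But constraint 4 requires n + k ≤ 13, and 13 < 14. Contradiction.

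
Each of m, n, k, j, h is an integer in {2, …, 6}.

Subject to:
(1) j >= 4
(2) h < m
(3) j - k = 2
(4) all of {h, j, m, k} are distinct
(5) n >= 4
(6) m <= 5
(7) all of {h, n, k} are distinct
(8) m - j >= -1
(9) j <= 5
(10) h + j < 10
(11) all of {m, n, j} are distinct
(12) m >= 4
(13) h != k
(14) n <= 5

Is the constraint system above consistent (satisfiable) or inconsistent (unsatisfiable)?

Constraints 1, 5, 6, 9, 12, and 14 confine each of m, n, j to the 2 values {4, 5}.
Constraint 11 requires all 3 of them to be distinct, but only 2 values are available — impossible by the pigeonhole principle.

Unsatisfiable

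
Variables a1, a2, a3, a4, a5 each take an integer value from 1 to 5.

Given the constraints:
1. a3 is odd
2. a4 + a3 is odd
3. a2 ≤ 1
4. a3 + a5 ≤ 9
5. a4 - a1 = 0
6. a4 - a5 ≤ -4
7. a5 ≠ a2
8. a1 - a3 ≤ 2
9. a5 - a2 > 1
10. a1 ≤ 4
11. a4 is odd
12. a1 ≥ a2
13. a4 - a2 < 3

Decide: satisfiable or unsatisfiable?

Unsatisfiable

Constraint 11 makes a4 odd and constraint 1 makes a3 odd, so a4 + a3 must be even. Constraint 2 says a4 + a3 is odd — contradiction.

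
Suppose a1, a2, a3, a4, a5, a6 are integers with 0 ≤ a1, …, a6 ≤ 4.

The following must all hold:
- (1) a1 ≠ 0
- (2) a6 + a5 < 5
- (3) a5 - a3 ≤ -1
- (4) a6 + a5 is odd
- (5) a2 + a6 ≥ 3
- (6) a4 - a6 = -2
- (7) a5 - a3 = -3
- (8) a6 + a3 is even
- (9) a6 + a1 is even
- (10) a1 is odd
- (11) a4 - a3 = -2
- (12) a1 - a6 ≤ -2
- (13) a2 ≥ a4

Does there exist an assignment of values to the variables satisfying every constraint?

Satisfiable

Setting (a1, a2, a3, a4, a5, a6) = (1, 1, 3, 1, 0, 3) satisfies everything: constraint 2: a6 + a5 = 3; constraint 3: a5 - a3 = -3, and the others follow.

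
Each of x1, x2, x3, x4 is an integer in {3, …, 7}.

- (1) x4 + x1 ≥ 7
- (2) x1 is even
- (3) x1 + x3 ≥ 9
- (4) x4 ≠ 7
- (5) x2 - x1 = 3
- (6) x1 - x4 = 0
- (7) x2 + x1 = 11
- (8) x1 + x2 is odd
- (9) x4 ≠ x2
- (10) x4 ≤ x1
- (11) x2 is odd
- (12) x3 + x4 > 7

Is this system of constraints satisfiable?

Take x1 = 4, x2 = 7, x3 = 6, x4 = 4. Then constraint 1: x4 + x1 = 8; constraint 3: x1 + x3 = 10; constraint 5: x2 - x1 = 3, and every other listed constraint is also met.

Satisfiable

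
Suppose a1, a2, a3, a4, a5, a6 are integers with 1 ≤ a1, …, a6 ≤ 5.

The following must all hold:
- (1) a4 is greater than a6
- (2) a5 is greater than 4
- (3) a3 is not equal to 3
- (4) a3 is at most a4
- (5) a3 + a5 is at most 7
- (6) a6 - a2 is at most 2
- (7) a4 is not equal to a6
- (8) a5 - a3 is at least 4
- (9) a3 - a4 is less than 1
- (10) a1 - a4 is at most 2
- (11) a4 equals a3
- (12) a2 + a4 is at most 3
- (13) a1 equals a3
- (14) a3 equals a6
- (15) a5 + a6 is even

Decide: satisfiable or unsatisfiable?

From constraints 11 and 14, a4 = a3 = a6, so a4 = a6. But constraint 7 says a4 ≠ a6. Contradiction.

Unsatisfiable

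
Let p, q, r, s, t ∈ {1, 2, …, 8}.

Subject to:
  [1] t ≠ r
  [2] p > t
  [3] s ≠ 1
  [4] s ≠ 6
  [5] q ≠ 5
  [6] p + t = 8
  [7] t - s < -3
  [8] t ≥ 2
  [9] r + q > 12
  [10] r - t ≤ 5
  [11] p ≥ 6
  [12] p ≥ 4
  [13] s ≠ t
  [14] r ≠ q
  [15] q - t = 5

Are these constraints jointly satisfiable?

Take p = 6, q = 7, r = 6, s = 8, t = 2. Then constraint 6: p + t = 8; constraint 7: t - s = -6; constraint 9: r + q = 13, and every other listed constraint is also met.

Satisfiable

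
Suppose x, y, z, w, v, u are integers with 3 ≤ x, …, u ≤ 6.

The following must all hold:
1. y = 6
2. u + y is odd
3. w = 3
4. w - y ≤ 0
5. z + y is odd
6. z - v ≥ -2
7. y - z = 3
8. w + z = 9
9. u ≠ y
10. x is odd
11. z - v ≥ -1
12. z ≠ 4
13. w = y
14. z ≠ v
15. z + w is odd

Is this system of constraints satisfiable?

Unsatisfiable

Constraint 3 fixes w = 3 and constraint 1 fixes y = 6, but constraint 13 requires w = y. Since 3 ≠ 6, contradiction.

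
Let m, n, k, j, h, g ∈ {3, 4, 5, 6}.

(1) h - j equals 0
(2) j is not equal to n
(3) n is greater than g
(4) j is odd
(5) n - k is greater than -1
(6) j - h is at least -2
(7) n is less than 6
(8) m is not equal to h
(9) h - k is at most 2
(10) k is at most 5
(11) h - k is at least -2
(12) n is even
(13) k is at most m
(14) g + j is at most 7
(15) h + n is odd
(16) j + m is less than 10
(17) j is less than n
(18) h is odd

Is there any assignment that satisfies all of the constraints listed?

Try m = 4, n = 4, k = 4, j = 3, h = 3, g = 3.
Check constraint 1: h - j = 0; constraint 5: n - k = 0. The remaining constraints are straightforward to verify.

Satisfiable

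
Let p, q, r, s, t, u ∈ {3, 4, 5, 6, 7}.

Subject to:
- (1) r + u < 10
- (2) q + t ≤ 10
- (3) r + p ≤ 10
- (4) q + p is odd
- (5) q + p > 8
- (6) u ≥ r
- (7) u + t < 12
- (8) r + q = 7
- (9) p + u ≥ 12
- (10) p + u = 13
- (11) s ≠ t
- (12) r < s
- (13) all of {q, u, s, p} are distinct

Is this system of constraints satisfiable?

The assignment p = 7, q = 4, r = 3, s = 5, t = 4, u = 6 works:
  constraint 1 holds since r + u = 9.
  constraint 2 holds since q + t = 8.
  constraint 3 holds since r + p = 10.
The rest check out directly.

Satisfiable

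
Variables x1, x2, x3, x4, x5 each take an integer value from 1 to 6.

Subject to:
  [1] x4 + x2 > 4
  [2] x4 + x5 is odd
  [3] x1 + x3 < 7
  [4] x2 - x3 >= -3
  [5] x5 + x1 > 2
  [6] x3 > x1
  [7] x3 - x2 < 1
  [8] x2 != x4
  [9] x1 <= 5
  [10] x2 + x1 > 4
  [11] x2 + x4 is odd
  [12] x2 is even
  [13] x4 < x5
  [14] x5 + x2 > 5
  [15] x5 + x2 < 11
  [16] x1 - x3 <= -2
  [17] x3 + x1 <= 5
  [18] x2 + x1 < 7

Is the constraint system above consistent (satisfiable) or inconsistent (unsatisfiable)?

Satisfiable

The assignment x1 = 1, x2 = 4, x3 = 4, x4 = 3, x5 = 4 works:
  constraint 1 holds since x4 + x2 = 7.
  constraint 3 holds since x1 + x3 = 5.
  constraint 4 holds since x2 - x3 = 0.
The rest check out directly.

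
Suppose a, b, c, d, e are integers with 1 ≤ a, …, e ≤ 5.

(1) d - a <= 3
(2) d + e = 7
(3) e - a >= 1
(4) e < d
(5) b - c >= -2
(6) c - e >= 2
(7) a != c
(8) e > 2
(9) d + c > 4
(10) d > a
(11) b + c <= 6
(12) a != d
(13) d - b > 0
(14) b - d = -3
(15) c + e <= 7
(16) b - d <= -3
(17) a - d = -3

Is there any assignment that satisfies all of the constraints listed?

Unsatisfiable

Constraints 1, 3, 5, 6, and 16 give c − e ≥ 2, e − a ≥ 1, a − d ≥ -3, d − b ≥ 3, b − c ≥ -2.
Adding all 5 inequalities: the left sides telescope to 0, and the right sides sum to 2 + 1 + (-3) + 3 + (-2) = 1. So 0 ≥ 1, which is false.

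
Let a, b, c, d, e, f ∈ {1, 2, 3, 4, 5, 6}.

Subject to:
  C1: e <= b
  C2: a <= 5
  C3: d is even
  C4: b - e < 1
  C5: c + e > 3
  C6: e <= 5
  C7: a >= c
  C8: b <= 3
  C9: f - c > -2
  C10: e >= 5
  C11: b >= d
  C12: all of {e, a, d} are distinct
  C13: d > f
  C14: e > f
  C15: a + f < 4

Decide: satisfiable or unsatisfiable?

Unsatisfiable

From constraint 10: e ≥ 5. From constraints 1 and 8: e ≤ b and b ≤ 3, so e ≤ 3. But 3 < 5, so no value of e works.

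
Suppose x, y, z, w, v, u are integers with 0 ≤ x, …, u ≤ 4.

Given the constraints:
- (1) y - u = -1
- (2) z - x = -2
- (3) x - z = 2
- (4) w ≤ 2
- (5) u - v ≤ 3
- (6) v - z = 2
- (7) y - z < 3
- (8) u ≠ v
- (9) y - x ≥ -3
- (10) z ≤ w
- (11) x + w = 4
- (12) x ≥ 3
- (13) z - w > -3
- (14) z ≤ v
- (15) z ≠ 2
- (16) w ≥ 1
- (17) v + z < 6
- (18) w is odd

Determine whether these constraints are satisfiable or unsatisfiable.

One satisfying assignment is x = 3, y = 3, z = 1, w = 1, v = 3, u = 4.
For the less obvious constraints — constraint 1: y - u = -1; constraint 2: z - x = -2 — and the others hold by inspection.

Satisfiable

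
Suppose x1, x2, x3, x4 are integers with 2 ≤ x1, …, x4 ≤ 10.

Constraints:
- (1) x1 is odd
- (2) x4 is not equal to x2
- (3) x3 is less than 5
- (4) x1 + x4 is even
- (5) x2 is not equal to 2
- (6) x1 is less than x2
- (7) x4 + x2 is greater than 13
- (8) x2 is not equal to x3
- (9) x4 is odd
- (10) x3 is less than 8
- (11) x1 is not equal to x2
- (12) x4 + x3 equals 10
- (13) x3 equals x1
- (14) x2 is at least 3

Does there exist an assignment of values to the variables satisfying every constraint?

Satisfiable

Setting (x1, x2, x3, x4) = (3, 8, 3, 7) satisfies everything: constraint 1: x1 = 3 is odd; constraint 7: x4 + x2 = 15; constraint 12: x4 + x3 = 10, and the others follow.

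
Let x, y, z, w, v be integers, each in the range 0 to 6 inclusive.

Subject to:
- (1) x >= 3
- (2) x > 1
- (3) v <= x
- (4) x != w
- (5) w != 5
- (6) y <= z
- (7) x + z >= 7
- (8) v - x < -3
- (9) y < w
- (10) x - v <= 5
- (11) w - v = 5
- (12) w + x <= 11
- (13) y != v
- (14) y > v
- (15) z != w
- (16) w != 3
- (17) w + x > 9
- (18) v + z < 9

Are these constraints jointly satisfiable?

The assignment x = 5, y = 3, z = 5, w = 6, v = 1 works:
  constraint 7 holds since x + z = 10.
  constraint 8 holds since v - x = -4.
  constraint 10 holds since x - v = 4.
The rest check out directly.

Satisfiable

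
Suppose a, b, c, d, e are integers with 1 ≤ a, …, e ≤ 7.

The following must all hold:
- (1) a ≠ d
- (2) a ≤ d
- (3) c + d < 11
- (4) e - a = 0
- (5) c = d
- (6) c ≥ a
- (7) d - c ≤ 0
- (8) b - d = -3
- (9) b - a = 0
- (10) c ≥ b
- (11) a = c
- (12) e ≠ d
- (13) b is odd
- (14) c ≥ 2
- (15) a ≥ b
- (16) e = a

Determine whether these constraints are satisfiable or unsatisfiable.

From constraints 5, 11, and 16, e = a = c = d, so e = d. But constraint 12 says e ≠ d. Contradiction.

Unsatisfiable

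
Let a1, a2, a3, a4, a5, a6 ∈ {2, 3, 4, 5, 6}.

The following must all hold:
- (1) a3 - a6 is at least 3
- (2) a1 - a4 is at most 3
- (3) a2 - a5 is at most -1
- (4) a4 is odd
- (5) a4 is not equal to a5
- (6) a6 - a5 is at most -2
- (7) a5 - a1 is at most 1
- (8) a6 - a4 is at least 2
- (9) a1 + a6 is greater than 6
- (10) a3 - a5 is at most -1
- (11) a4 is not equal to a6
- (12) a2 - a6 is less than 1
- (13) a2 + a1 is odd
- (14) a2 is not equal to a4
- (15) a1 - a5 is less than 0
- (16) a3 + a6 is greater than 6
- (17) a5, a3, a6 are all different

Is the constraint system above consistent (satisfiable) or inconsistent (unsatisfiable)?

Constraints 1, 2, 7, 8, and 10 give a4 − a1 ≥ -3, a1 − a5 ≥ -1, a5 − a3 ≥ 1, a3 − a6 ≥ 3, a6 − a4 ≥ 2.
Adding all 5 inequalities: the left sides telescope to 0, and the right sides sum to (-3) + (-1) + 1 + 3 + 2 = 2. So 0 ≥ 2, which is false.

Unsatisfiable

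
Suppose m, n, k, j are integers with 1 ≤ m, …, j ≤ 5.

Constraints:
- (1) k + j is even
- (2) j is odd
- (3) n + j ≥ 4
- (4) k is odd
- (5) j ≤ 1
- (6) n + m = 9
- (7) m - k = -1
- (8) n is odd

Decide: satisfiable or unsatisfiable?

Satisfiable

Take m = 4, n = 5, k = 5, j = 1. Then constraint 3: n + j = 6; constraint 6: n + m = 9, and every other listed constraint is also met.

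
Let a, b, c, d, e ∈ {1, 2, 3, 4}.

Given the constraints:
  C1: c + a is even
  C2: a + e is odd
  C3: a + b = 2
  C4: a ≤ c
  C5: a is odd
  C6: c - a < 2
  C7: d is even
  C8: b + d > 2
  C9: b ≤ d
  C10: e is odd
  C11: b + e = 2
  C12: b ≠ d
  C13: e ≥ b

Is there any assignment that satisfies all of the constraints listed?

Constraint 5 makes a odd and constraint 10 makes e odd, so a + e must be even. Constraint 2 says a + e is odd — contradiction.

Unsatisfiable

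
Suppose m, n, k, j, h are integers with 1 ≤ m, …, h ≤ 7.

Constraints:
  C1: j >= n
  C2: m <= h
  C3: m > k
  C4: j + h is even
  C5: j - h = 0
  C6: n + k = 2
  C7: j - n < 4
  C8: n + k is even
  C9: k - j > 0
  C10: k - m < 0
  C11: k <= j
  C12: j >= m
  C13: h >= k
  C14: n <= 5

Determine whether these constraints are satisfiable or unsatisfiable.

Constraints 3, 9, and 12 give m ≤ j, j < k, k < m. Chaining: m ≤ j < k < m, which forces m < m — impossible.

Unsatisfiable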